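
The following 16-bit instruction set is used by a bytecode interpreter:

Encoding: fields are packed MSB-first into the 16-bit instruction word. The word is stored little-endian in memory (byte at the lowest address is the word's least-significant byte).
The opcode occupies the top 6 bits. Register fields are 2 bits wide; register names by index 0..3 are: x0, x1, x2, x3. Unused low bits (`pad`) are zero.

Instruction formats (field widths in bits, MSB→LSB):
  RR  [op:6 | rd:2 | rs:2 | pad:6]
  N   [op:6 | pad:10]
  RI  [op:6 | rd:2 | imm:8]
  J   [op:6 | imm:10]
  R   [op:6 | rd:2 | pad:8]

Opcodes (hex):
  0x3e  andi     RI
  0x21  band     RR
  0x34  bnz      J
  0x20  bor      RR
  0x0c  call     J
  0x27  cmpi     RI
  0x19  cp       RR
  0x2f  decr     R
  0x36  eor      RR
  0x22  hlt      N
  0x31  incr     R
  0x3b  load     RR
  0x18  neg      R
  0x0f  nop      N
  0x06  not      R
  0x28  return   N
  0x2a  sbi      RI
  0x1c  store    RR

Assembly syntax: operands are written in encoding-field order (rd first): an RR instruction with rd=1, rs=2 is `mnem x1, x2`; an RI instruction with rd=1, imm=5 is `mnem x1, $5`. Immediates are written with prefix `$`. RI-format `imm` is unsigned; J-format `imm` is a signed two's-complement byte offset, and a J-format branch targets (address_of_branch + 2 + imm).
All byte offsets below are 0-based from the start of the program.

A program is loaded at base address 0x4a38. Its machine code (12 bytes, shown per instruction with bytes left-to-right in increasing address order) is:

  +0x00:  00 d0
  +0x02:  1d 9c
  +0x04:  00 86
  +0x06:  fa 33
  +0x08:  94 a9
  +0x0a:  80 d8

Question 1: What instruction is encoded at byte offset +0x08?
+0x08: 94 a9 ⇒ word 0xa994 (little)
  top 6b → 0x2a → sbi [RI]
  [9:8] rd=1 = x1
  [7:0] imm=148 = $148

sbi x1, $148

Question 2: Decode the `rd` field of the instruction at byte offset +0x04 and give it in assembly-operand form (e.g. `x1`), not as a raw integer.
x2

+0x04: 00 86 ⇒ word 0x8600 (little)
  opcode bits[15:10]=0x21: band/RR
  [9:8] rd=2 = x2
  [7:6] rs=0 = x0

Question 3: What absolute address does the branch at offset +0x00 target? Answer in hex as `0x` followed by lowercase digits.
0x4a3a

[00] 00 d0 → 0xd000
  op=0xd000>>10=0x34 ⇒ bnz (J)
  imm: (w>>0)&0x3ff=0x0 → $0
  target = base 0x4a38 + off 0x00 + 2 + imm 0 = 0x4a3a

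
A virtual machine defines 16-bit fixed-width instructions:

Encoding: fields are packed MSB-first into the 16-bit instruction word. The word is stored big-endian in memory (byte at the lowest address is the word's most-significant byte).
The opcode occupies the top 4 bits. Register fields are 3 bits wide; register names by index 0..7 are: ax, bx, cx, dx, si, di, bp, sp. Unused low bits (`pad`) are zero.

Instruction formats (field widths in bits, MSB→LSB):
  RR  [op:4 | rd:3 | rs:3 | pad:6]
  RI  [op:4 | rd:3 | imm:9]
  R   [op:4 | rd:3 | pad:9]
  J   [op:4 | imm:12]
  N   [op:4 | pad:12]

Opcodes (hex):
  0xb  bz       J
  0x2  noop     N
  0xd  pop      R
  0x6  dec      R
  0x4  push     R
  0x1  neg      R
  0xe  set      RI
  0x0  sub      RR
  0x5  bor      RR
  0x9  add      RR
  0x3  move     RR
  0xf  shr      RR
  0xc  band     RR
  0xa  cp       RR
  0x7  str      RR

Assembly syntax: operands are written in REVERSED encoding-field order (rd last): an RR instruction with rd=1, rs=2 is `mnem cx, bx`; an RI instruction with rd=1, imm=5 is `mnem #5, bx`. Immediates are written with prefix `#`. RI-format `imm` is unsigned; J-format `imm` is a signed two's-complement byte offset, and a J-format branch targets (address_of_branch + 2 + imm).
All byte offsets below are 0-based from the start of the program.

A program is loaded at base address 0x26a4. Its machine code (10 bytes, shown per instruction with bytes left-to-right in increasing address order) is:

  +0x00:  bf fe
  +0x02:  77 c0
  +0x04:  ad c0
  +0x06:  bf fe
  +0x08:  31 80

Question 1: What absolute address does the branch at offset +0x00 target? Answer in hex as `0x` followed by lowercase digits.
@+00  big-endian(bf fe) = 0xbffe
  op=0xbffe>>12=0xb ⇒ bz (J)
  imm: (w>>0)&0xfff=0xffe (s12→-2) → #-2
  target = base 0x26a4 + off 0x00 + 2 + imm -2 = 0x26a4

0x26a4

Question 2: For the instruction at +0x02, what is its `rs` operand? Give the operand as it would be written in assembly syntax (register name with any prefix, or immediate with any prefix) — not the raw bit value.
sp

@+02  big-endian(77 c0) = 0x77c0
  op=0x77c0>>12=0x7 ⇒ str (RR)
  rd@[11:9]=0x3 ⇒ dx
  rs@[8:6]=0x7 ⇒ sp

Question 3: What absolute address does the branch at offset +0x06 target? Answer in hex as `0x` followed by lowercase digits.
0x26aa

[06] bf fe → 0xbffe
  opcode bits[15:12]=0xb: bz/J
  imm: (w>>0)&0xfff=0xffe (s12→-2) → #-2
  target = base 0x26a4 + off 0x06 + 2 + imm -2 = 0x26aa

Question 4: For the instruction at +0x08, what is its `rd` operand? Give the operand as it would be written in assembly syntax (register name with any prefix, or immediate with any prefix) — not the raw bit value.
ax

+0x08: 31 80 ⇒ word 0x3180 (big)
  top 4b → 0x3 → move [RR]
  rd@[11:9]=0x0 ⇒ ax
  rs@[8:6]=0x6 ⇒ bp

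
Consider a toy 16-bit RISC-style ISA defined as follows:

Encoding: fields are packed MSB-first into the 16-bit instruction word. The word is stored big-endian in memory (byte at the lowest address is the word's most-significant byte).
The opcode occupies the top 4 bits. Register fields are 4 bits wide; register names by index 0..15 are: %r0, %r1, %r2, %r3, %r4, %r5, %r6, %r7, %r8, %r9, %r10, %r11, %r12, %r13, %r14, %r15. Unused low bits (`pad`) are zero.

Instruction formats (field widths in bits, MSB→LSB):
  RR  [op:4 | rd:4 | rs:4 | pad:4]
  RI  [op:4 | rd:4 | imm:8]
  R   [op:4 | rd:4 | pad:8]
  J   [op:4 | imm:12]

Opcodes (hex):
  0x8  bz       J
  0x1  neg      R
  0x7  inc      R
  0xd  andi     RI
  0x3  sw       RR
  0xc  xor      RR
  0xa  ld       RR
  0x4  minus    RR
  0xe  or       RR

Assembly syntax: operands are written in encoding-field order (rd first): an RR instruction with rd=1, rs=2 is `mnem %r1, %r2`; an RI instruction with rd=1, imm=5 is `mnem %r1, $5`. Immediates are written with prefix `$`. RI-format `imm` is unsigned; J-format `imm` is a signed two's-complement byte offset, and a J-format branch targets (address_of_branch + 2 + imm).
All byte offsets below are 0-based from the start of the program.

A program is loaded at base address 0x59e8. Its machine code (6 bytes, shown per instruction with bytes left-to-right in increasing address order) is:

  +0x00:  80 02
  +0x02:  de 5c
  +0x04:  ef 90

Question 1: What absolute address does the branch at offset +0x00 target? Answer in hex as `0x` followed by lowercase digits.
0x59ec

+0x00: 80 02 ⇒ word 0x8002 (big)
  op=0x8002>>12=0x8 ⇒ bz (J)
  [11:0] imm=2 = $2
  target = base 0x59e8 + off 0x00 + 2 + imm 2 = 0x59ec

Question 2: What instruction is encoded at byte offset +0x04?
[04] ef 90 → 0xef90
  opcode bits[15:12]=0xe: or/RR
  rd@[11:8]=0xf ⇒ %r15
  rs@[7:4]=0x9 ⇒ %r9

or %r15, %r9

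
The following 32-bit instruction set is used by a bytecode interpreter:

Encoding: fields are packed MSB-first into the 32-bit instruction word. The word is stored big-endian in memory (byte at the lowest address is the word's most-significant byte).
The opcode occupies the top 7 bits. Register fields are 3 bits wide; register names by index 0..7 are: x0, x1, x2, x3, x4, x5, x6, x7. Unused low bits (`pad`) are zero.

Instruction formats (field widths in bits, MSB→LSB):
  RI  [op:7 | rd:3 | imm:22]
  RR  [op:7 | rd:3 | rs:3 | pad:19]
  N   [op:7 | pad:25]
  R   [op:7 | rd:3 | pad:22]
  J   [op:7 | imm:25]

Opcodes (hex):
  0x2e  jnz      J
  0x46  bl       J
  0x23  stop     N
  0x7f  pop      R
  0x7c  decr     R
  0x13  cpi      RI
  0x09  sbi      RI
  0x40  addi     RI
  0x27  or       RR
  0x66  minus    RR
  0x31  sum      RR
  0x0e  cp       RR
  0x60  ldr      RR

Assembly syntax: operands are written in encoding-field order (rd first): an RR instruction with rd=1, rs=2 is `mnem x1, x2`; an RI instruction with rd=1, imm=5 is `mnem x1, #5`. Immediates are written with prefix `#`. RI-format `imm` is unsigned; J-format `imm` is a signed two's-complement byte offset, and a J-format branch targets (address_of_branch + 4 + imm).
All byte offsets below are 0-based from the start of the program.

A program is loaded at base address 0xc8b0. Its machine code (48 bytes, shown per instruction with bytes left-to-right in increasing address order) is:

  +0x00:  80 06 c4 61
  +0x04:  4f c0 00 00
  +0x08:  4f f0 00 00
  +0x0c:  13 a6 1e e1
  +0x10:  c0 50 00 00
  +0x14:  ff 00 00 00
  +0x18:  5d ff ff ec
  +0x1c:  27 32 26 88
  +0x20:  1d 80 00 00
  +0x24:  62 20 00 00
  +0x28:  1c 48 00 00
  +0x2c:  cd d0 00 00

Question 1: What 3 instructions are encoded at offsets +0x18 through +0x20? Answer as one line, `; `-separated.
jnz #-20; cpi x4, #3286664; cp x6, x0

@+18  big-endian(5d ff ff ec) = 0x5dffffec
  op=0x5dffffec>>25=0x2e ⇒ jnz (J)
  imm@[24:0]=0x1ffffec (s25→-20) ⇒ #-20
@+1c  big-endian(27 32 26 88) = 0x27322688
  op=0x27322688>>25=0x13 ⇒ cpi (RI)
  rd@[24:22]=0x4 ⇒ x4
  imm@[21:0]=0x322688 ⇒ #3286664
@+20  big-endian(1d 80 00 00) = 0x1d800000
  op=0x1d800000>>25=0xe ⇒ cp (RR)
  rd@[24:22]=0x6 ⇒ x6
  rs@[21:19]=0x0 ⇒ x0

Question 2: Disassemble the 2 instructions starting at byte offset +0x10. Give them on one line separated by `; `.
ldr x1, x2; pop x4

off 0x10: read c0 50 00 00 as big → 0xc0500000
  top 7b → 0x60 → ldr [RR]
  rd@[24:22]=0x1 ⇒ x1
  rs@[21:19]=0x2 ⇒ x2
off 0x14: read ff 00 00 00 as big → 0xff000000
  top 7b → 0x7f → pop [R]
  rd@[24:22]=0x4 ⇒ x4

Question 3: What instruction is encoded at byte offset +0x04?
or x7, x0

[04] 4f c0 00 00 → 0x4fc00000
  top 7b → 0x27 → or [RR]
  rd: (w>>22)&0x7=0x7 → x7
  rs: (w>>19)&0x7=0x0 → x0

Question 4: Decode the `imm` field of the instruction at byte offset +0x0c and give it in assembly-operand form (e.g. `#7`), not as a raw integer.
+0x0c: 13 a6 1e e1 ⇒ word 0x13a61ee1 (big)
  op=0x13a61ee1>>25=0x9 ⇒ sbi (RI)
  rd@[24:22]=0x6 ⇒ x6
  imm@[21:0]=0x261ee1 ⇒ #2498273

#2498273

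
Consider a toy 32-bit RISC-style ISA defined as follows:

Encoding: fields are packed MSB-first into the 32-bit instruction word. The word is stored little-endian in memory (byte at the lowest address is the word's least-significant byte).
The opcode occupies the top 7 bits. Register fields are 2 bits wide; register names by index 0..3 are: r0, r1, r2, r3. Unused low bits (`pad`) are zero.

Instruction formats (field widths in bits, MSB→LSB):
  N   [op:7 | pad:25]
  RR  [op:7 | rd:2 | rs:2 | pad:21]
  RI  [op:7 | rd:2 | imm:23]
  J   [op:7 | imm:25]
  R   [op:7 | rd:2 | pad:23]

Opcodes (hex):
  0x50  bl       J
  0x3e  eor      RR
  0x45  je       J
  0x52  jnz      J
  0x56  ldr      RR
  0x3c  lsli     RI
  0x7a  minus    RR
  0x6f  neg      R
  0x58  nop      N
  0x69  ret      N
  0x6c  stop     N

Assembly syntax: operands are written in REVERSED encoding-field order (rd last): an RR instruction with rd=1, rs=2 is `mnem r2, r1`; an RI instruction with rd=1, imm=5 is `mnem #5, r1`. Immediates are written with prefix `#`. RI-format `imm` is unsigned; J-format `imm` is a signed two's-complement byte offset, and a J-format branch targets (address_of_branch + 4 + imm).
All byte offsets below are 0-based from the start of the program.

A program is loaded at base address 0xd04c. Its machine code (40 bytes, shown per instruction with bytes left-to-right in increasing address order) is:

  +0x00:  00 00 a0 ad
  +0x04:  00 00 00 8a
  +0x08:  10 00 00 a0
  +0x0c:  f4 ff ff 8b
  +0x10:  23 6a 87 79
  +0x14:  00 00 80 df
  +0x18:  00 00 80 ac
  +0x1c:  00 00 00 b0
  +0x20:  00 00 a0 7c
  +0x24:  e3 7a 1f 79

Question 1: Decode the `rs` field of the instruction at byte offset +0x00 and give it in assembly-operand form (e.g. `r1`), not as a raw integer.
r1

@+00  little-endian(00 00 a0 ad) = 0xada00000
  op=0xada00000>>25=0x56 ⇒ ldr (RR)
  rd: (w>>23)&0x3=0x3 → r3
  rs: (w>>21)&0x3=0x1 → r1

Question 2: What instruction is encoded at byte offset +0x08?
+0x08: 10 00 00 a0 ⇒ word 0xa0000010 (little)
  opcode bits[31:25]=0x50: bl/J
  imm: (w>>0)&0x1ffffff=0x10 → #16

bl #16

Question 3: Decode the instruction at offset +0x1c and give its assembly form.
nop

@+1c  little-endian(00 00 00 b0) = 0xb0000000
  opcode bits[31:25]=0x58: nop/N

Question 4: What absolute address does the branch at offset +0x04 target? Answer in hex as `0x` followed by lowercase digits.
0xd054

off 0x04: read 00 00 00 8a as little → 0x8a000000
  opcode bits[31:25]=0x45: je/J
  imm: (w>>0)&0x1ffffff=0x0 → #0
  target = base 0xd04c + off 0x04 + 4 + imm 0 = 0xd054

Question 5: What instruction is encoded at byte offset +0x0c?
je #-12

@+0c  little-endian(f4 ff ff 8b) = 0x8bfffff4
  top 7b → 0x45 → je [J]
  imm@[24:0]=0x1fffff4 (s25→-12) ⇒ #-12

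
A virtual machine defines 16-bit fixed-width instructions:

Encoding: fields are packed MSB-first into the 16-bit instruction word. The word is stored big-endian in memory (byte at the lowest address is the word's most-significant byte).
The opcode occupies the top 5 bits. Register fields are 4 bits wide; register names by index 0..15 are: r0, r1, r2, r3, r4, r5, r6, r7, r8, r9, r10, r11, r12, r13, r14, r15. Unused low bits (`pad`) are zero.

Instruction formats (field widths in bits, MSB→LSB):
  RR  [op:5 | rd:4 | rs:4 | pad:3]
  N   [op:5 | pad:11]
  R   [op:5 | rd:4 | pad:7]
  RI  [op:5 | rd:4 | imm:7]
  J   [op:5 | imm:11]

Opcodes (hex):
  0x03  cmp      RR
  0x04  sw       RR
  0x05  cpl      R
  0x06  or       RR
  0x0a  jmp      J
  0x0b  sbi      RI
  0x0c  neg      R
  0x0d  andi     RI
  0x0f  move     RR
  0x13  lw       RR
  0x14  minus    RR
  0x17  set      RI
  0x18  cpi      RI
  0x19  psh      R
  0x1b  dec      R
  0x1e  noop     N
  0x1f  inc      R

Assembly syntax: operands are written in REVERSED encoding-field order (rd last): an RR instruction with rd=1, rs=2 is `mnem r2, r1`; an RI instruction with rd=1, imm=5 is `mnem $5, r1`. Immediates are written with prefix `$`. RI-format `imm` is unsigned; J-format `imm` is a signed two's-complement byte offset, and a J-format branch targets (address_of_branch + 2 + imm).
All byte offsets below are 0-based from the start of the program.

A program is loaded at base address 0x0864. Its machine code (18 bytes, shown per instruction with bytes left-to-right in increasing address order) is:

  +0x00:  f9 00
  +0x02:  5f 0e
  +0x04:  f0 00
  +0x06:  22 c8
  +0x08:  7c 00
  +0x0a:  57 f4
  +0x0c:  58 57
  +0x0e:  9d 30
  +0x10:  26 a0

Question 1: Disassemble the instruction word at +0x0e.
@+0e  big-endian(9d 30) = 0x9d30
  opcode bits[15:11]=0x13: lw/RR
  [10:7] rd=10 = r10
  [6:3] rs=6 = r6

lw r6, r10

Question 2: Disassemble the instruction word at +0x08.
move r0, r8

[08] 7c 00 → 0x7c00
  top 5b → 0xf → move [RR]
  rd@[10:7]=0x8 ⇒ r8
  rs@[6:3]=0x0 ⇒ r0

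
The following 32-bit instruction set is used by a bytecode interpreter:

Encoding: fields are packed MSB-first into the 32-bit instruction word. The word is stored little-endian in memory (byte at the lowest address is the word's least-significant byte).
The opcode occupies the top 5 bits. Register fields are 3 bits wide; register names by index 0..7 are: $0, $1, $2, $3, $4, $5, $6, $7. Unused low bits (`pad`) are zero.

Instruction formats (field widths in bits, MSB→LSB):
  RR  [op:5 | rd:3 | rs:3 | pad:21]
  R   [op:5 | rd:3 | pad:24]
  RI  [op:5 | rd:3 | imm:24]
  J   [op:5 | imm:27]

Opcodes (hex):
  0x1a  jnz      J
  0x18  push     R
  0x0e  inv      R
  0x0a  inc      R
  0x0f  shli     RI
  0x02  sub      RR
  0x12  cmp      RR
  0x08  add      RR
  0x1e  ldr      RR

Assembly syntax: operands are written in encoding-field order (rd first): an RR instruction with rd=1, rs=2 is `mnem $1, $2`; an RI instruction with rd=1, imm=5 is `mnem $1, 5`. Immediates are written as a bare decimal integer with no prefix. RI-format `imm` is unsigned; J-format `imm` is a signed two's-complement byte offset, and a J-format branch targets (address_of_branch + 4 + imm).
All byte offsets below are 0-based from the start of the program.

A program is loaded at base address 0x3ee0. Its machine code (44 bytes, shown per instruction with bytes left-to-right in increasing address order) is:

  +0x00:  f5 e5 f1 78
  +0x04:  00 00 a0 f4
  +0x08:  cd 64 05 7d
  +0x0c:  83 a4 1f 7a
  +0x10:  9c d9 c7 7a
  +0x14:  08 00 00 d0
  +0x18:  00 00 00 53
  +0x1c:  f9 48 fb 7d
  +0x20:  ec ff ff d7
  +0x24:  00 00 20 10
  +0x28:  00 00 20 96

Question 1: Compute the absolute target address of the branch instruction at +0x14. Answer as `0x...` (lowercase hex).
0x3f00

@+14  little-endian(08 00 00 d0) = 0xd0000008
  opcode bits[31:27]=0x1a: jnz/J
  imm: (w>>0)&0x7ffffff=0x8 → 8
  target = base 0x3ee0 + off 0x14 + 4 + imm 8 = 0x3f00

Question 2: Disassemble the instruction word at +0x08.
shli $5, 353485

[08] cd 64 05 7d → 0x7d0564cd
  opcode bits[31:27]=0xf: shli/RI
  [26:24] rd=5 = $5
  [23:0] imm=353485 = 353485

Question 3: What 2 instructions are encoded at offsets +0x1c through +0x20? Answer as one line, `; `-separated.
@+1c  little-endian(f9 48 fb 7d) = 0x7dfb48f9
  top 5b → 0xf → shli [RI]
  rd: (w>>24)&0x7=0x5 → $5
  imm: (w>>0)&0xffffff=0xfb48f9 → 16468217
@+20  little-endian(ec ff ff d7) = 0xd7ffffec
  top 5b → 0x1a → jnz [J]
  imm: (w>>0)&0x7ffffff=0x7ffffec (s27→-20) → -20

shli $5, 16468217; jnz -20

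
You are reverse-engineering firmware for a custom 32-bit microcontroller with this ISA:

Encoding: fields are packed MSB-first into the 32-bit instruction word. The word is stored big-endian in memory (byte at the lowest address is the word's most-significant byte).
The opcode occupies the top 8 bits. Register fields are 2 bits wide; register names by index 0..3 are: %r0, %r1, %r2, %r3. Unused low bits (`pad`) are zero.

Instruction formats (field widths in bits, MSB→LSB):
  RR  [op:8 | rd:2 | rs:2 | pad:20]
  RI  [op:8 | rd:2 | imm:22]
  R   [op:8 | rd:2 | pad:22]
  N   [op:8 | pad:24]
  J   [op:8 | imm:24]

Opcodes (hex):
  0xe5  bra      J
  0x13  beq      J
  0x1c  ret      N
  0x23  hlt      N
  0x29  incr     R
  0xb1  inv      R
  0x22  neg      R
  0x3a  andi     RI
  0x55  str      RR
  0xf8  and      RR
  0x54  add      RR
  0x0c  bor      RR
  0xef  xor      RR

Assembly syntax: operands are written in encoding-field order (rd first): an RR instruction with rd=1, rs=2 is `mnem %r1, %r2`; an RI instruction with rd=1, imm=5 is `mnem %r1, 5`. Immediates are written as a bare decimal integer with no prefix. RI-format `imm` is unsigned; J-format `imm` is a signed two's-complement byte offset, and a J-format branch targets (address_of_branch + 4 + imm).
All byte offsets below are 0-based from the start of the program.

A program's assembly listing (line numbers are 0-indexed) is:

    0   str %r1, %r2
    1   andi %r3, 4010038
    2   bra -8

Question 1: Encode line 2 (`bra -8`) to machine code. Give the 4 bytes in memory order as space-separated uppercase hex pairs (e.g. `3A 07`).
E5 FF FF F8

line 2 (bra): pack op=0xe5:8|imm=-8:24 = 0xe5fffff8; big→ e5 ff ff f8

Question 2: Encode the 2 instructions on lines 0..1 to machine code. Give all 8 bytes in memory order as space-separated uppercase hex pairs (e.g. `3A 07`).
55 60 00 00 3A FD 30 36

L0: str op=0x55:8|rd=1:2|rs=2:2|pad=0:20 ⇒ 0x55600000 ⇒ big 55 60 00 00
L1: andi op=0x3a:8|rd=3:2|imm=4010038:22 ⇒ 0x3afd3036 ⇒ big 3a fd 30 36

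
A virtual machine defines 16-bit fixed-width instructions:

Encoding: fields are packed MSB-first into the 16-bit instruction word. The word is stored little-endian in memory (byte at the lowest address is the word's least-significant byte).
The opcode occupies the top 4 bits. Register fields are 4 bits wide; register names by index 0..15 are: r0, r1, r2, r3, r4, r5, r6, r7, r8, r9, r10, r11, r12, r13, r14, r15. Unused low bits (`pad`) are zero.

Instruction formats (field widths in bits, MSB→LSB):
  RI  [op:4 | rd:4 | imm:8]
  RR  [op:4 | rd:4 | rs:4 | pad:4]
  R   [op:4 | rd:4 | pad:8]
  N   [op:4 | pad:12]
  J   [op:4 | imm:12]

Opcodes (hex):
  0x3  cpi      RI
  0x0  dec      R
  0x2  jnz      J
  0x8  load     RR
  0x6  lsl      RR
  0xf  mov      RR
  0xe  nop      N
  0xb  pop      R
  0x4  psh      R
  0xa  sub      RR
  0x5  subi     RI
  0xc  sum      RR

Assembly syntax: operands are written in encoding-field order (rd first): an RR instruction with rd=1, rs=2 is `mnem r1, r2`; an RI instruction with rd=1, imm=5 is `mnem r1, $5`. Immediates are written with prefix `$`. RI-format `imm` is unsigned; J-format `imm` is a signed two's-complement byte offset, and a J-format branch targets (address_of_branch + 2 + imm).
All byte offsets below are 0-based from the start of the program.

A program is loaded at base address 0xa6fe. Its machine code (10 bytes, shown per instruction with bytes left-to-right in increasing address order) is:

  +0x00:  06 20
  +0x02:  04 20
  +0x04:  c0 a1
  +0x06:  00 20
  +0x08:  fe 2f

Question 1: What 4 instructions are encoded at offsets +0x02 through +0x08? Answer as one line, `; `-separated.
jnz $4; sub r1, r12; jnz $0; jnz $-2

+0x02: 04 20 ⇒ word 0x2004 (little)
  op=0x2004>>12=0x2 ⇒ jnz (J)
  imm: (w>>0)&0xfff=0x4 → $4
+0x04: c0 a1 ⇒ word 0xa1c0 (little)
  op=0xa1c0>>12=0xa ⇒ sub (RR)
  rd: (w>>8)&0xf=0x1 → r1
  rs: (w>>4)&0xf=0xc → r12
+0x06: 00 20 ⇒ word 0x2000 (little)
  op=0x2000>>12=0x2 ⇒ jnz (J)
  imm: (w>>0)&0xfff=0x0 → $0
+0x08: fe 2f ⇒ word 0x2ffe (little)
  op=0x2ffe>>12=0x2 ⇒ jnz (J)
  imm: (w>>0)&0xfff=0xffe (s12→-2) → $-2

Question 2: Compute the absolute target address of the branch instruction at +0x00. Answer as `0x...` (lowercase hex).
0xa706

[00] 06 20 → 0x2006
  top 4b → 0x2 → jnz [J]
  imm@[11:0]=0x6 ⇒ $6
  target = base 0xa6fe + off 0x00 + 2 + imm 6 = 0xa706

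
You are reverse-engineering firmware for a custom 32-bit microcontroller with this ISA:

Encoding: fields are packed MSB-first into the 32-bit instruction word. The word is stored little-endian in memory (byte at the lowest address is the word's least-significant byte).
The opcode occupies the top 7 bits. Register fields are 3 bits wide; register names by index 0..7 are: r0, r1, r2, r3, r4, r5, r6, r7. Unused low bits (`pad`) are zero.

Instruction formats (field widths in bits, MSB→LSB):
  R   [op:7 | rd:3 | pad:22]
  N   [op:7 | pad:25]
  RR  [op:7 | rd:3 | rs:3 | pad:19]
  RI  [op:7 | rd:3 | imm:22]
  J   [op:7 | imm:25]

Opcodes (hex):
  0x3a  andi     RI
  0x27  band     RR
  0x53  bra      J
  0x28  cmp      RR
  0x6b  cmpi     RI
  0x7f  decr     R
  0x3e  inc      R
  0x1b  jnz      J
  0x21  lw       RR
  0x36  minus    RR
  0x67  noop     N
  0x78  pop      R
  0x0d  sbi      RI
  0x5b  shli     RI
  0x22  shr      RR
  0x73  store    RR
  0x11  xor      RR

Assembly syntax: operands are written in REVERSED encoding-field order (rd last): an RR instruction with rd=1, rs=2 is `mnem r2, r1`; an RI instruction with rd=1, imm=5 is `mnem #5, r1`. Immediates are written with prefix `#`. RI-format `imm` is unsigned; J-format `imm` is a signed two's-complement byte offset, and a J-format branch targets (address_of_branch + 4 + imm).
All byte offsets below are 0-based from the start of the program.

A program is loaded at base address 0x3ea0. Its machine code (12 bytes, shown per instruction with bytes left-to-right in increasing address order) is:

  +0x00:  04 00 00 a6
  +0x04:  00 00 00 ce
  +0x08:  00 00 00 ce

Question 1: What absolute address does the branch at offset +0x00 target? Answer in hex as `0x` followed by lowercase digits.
[00] 04 00 00 a6 → 0xa6000004
  op=0xa6000004>>25=0x53 ⇒ bra (J)
  imm: (w>>0)&0x1ffffff=0x4 → #4
  target = base 0x3ea0 + off 0x00 + 4 + imm 4 = 0x3ea8

0x3ea8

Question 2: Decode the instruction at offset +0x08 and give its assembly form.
[08] 00 00 00 ce → 0xce000000
  top 7b → 0x67 → noop [N]

noop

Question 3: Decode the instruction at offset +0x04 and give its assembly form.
off 0x04: read 00 00 00 ce as little → 0xce000000
  op=0xce000000>>25=0x67 ⇒ noop (N)

noop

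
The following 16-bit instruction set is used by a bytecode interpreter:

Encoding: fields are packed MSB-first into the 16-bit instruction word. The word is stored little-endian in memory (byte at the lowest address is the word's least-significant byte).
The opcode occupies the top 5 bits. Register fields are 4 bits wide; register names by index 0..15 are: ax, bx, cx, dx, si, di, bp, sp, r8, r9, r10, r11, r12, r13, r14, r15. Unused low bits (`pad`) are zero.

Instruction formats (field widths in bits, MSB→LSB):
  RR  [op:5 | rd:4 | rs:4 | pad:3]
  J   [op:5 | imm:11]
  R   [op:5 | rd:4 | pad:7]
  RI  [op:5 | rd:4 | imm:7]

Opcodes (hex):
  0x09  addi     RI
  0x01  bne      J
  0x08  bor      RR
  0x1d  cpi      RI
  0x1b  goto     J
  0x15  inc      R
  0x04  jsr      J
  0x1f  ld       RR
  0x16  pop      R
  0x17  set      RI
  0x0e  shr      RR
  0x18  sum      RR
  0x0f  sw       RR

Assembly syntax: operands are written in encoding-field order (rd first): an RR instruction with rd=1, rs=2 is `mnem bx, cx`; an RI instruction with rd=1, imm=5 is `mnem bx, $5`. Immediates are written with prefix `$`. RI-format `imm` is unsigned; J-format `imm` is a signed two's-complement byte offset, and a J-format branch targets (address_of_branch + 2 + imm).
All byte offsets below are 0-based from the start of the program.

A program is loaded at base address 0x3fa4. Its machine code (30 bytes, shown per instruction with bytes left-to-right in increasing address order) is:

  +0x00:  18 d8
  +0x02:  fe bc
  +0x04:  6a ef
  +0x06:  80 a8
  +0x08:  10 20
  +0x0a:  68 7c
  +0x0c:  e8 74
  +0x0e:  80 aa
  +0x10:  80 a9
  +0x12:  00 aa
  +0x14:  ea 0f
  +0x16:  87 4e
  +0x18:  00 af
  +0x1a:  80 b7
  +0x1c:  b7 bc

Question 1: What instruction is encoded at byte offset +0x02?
+0x02: fe bc ⇒ word 0xbcfe (little)
  op=0xbcfe>>11=0x17 ⇒ set (RI)
  rd: (w>>7)&0xf=0x9 → r9
  imm: (w>>0)&0x7f=0x7e → $126

set r9, $126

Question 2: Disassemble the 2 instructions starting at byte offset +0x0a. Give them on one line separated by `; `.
[0a] 68 7c → 0x7c68
  opcode bits[15:11]=0xf: sw/RR
  [10:7] rd=8 = r8
  [6:3] rs=13 = r13
[0c] e8 74 → 0x74e8
  opcode bits[15:11]=0xe: shr/RR
  [10:7] rd=9 = r9
  [6:3] rs=13 = r13

sw r8, r13; shr r9, r13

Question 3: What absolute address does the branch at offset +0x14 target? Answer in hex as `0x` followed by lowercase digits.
off 0x14: read ea 0f as little → 0x0fea
  top 5b → 0x1 → bne [J]
  [10:0] imm=2026 (s11→-22) = $-22
  target = base 0x3fa4 + off 0x14 + 2 + imm -22 = 0x3fa4

0x3fa4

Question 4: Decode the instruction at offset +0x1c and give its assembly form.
[1c] b7 bc → 0xbcb7
  op=0xbcb7>>11=0x17 ⇒ set (RI)
  rd@[10:7]=0x9 ⇒ r9
  imm@[6:0]=0x37 ⇒ $55

set r9, $55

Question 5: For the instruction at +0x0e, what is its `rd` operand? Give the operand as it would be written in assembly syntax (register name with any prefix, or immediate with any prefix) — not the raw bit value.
off 0x0e: read 80 aa as little → 0xaa80
  op=0xaa80>>11=0x15 ⇒ inc (R)
  [10:7] rd=5 = di

di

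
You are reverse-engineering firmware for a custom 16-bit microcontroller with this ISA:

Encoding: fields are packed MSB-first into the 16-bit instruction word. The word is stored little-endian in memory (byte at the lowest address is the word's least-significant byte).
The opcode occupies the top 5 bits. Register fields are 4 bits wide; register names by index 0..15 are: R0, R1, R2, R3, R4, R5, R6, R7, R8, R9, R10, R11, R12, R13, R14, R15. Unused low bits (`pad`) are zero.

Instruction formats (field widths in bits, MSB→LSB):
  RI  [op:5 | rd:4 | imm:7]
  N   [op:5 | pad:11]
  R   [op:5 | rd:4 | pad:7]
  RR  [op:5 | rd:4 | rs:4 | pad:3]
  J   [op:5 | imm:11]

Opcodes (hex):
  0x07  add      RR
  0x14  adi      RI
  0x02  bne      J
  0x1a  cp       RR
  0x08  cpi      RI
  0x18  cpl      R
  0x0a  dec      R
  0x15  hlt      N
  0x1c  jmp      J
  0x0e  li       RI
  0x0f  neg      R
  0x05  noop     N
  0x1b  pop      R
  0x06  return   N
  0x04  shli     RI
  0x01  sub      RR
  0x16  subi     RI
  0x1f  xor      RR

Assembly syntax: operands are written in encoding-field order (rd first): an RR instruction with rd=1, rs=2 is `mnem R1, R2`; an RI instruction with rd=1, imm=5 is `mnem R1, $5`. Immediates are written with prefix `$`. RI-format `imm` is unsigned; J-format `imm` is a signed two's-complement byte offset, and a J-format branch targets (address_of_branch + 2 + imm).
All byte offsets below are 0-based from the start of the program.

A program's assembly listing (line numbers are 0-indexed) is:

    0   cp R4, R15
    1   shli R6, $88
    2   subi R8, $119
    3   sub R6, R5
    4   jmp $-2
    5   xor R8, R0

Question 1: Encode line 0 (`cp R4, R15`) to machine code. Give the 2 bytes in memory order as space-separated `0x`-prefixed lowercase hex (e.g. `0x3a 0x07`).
0x78 0xd2

L0: cp op=0x1a:5|rd=4:4|rs=15:4|pad=0:3 ⇒ 0xd278 ⇒ little 78 d2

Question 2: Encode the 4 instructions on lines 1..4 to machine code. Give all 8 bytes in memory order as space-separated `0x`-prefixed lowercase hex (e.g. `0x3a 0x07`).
line 1 (shli): pack op=0x4:5|rd=6:4|imm=88:7 = 0x2358; little→ 58 23
line 2 (subi): pack op=0x16:5|rd=8:4|imm=119:7 = 0xb477; little→ 77 b4
line 3 (sub): pack op=0x1:5|rd=6:4|rs=5:4|pad=0:3 = 0x0b28; little→ 28 0b
line 4 (jmp): pack op=0x1c:5|imm=-2:11 = 0xe7fe; little→ fe e7

0x58 0x23 0x77 0xb4 0x28 0x0b 0xfe 0xe7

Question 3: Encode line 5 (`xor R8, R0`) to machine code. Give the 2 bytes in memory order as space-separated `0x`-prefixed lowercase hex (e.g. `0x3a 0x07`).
0x00 0xfc

L5: xor op=0x1f:5|rd=8:4|rs=0:4|pad=0:3 ⇒ 0xfc00 ⇒ little 00 fc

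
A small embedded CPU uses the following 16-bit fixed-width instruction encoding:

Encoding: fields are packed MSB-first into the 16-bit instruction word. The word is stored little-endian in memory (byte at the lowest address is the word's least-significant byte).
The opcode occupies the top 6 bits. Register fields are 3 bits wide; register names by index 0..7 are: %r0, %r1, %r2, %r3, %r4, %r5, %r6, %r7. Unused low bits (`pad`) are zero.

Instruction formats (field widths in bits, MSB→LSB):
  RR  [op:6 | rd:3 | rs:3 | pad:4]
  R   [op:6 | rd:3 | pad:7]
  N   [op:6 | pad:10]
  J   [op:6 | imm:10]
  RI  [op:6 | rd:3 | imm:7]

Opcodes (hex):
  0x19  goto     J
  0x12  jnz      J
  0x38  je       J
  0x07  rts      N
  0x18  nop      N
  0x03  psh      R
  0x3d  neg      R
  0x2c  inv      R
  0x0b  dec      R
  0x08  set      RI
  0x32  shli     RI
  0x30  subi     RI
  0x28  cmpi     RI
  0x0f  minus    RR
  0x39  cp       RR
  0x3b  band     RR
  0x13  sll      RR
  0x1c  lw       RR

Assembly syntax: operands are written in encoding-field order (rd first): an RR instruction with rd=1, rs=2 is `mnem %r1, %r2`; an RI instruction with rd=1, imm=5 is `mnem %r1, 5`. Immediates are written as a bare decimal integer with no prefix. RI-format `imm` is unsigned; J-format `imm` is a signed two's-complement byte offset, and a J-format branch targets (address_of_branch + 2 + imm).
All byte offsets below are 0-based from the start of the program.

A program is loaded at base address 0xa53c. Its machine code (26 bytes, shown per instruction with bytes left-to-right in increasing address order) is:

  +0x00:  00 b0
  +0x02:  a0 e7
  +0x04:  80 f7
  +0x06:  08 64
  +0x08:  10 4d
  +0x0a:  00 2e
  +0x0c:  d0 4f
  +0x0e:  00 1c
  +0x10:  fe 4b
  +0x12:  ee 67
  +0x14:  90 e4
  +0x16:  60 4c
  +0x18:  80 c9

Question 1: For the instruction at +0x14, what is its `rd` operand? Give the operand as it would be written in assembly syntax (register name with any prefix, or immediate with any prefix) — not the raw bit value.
@+14  little-endian(90 e4) = 0xe490
  opcode bits[15:10]=0x39: cp/RR
  rd@[9:7]=0x1 ⇒ %r1
  rs@[6:4]=0x1 ⇒ %r1

%r1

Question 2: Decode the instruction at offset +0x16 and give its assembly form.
sll %r0, %r6

[16] 60 4c → 0x4c60
  top 6b → 0x13 → sll [RR]
  [9:7] rd=0 = %r0
  [6:4] rs=6 = %r6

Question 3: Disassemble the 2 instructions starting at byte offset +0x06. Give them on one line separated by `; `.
goto 8; sll %r2, %r1

[06] 08 64 → 0x6408
  top 6b → 0x19 → goto [J]
  imm@[9:0]=0x8 ⇒ 8
[08] 10 4d → 0x4d10
  top 6b → 0x13 → sll [RR]
  rd@[9:7]=0x2 ⇒ %r2
  rs@[6:4]=0x1 ⇒ %r1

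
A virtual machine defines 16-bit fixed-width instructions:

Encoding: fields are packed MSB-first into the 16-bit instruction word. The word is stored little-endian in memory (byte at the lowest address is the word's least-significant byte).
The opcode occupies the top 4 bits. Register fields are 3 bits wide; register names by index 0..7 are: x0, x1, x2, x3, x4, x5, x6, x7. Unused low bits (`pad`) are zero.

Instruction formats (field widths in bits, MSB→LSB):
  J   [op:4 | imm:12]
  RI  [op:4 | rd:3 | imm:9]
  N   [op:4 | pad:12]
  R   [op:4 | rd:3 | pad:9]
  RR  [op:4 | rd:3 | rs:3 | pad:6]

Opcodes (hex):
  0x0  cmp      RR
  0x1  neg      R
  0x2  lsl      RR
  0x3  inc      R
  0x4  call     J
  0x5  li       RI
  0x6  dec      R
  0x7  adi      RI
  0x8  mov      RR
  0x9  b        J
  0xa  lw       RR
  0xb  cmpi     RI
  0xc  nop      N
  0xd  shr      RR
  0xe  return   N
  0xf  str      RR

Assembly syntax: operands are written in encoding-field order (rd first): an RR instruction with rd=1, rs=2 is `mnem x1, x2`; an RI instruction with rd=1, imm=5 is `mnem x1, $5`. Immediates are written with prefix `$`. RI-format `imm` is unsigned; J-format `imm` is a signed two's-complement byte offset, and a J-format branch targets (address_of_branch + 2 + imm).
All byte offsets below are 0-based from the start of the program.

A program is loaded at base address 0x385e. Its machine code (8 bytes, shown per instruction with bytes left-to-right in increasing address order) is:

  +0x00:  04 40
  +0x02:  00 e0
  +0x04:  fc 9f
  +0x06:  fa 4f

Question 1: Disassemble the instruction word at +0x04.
@+04  little-endian(fc 9f) = 0x9ffc
  top 4b → 0x9 → b [J]
  imm: (w>>0)&0xfff=0xffc (s12→-4) → $-4

b $-4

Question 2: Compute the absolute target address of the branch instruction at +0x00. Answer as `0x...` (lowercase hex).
0x3864

[00] 04 40 → 0x4004
  opcode bits[15:12]=0x4: call/J
  [11:0] imm=4 = $4
  target = base 0x385e + off 0x00 + 2 + imm 4 = 0x3864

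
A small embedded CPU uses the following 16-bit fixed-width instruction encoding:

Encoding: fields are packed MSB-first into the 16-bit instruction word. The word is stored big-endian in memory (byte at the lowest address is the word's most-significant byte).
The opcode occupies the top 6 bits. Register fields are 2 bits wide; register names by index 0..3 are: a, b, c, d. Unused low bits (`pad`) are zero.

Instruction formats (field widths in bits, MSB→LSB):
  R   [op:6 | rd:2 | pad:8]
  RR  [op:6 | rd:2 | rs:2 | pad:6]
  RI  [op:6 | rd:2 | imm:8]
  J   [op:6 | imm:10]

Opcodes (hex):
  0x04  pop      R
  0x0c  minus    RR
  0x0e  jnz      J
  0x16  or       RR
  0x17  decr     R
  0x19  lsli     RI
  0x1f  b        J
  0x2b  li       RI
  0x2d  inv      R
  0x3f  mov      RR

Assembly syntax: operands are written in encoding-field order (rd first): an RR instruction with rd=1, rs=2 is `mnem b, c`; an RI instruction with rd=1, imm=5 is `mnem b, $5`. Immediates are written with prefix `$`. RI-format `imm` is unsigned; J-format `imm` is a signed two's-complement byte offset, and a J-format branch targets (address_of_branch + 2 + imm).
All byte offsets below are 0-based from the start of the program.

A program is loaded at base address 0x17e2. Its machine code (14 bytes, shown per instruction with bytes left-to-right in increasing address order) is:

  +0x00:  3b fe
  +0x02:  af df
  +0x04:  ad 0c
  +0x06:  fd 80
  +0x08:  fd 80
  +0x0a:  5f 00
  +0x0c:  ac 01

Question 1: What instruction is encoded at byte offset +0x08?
mov b, c

off 0x08: read fd 80 as big → 0xfd80
  op=0xfd80>>10=0x3f ⇒ mov (RR)
  rd@[9:8]=0x1 ⇒ b
  rs@[7:6]=0x2 ⇒ c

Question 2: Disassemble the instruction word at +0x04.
[04] ad 0c → 0xad0c
  op=0xad0c>>10=0x2b ⇒ li (RI)
  rd@[9:8]=0x1 ⇒ b
  imm@[7:0]=0xc ⇒ $12

li b, $12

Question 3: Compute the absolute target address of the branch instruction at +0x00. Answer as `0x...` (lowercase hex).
@+00  big-endian(3b fe) = 0x3bfe
  op=0x3bfe>>10=0xe ⇒ jnz (J)
  imm@[9:0]=0x3fe (s10→-2) ⇒ $-2
  target = base 0x17e2 + off 0x00 + 2 + imm -2 = 0x17e2

0x17e2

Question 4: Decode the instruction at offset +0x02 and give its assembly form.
[02] af df → 0xafdf
  top 6b → 0x2b → li [RI]
  [9:8] rd=3 = d
  [7:0] imm=223 = $223

li d, $223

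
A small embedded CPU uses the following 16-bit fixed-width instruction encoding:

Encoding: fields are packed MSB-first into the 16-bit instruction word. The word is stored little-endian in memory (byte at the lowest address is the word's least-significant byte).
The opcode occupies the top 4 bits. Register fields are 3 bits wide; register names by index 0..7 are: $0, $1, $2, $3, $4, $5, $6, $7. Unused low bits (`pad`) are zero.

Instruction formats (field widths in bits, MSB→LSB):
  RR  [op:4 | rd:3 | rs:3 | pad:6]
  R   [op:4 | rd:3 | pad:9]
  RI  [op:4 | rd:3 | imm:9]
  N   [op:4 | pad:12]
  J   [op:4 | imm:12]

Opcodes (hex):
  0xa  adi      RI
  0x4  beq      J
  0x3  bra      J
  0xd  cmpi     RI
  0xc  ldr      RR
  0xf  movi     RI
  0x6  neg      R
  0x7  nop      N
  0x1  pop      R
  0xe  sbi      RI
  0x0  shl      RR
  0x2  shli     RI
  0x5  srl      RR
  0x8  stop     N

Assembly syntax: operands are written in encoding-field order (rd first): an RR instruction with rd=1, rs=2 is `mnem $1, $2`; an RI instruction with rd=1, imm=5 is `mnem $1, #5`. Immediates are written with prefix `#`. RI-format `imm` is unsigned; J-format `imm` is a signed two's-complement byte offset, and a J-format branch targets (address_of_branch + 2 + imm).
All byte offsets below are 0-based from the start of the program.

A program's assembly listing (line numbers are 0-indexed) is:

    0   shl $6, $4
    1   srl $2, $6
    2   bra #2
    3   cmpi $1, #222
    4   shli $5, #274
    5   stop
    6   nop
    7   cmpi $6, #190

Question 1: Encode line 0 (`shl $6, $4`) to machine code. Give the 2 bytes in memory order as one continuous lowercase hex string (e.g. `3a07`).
000d

line 0 (shl): pack op=0x0:4|rd=6:3|rs=4:3|pad=0:6 = 0x0d00; little→ 00 0d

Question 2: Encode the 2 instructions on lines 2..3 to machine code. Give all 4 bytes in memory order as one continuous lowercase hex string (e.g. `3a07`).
0230ded2

L2: bra op=0x3:4|imm=2:12 ⇒ 0x3002 ⇒ little 02 30
L3: cmpi op=0xd:4|rd=1:3|imm=222:9 ⇒ 0xd2de ⇒ little de d2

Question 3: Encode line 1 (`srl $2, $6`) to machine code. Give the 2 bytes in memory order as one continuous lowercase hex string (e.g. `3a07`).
L1: srl op=0x5:4|rd=2:3|rs=6:3|pad=0:6 ⇒ 0x5580 ⇒ little 80 55

8055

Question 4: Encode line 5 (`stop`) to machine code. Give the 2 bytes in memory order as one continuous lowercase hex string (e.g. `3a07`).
0080

5. stop fields op=0x8:4|pad=0:12 → word 8000h → 00 80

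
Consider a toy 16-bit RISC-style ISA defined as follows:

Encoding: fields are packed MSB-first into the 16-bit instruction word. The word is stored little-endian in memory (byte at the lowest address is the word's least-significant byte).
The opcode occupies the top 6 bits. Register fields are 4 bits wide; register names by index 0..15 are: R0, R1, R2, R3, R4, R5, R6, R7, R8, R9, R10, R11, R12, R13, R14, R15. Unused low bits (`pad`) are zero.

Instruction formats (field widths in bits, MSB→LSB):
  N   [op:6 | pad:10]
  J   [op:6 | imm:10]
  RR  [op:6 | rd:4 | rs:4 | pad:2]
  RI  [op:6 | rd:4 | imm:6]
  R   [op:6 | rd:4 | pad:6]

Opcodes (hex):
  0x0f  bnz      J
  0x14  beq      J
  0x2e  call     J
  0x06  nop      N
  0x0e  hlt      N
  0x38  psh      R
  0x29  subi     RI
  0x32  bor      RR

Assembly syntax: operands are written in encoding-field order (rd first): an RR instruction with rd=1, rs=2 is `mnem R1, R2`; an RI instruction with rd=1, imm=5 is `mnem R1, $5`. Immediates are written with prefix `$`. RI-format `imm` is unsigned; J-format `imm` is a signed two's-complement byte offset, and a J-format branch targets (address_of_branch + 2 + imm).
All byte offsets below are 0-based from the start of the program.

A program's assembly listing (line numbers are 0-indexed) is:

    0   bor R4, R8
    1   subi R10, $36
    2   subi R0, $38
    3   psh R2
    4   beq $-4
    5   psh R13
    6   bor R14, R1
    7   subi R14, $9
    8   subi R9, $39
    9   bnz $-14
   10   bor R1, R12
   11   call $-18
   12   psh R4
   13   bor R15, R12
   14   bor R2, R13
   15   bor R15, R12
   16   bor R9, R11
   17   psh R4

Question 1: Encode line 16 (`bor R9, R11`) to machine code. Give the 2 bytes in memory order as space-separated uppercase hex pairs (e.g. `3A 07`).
16. bor fields op=0x32:6|rd=9:4|rs=11:4|pad=0:2 → word ca6ch → 6c ca

6C CA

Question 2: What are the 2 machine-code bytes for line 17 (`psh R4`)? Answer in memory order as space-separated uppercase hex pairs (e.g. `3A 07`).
00 E1

17. psh fields op=0x38:6|rd=4:4|pad=0:6 → word e100h → 00 e1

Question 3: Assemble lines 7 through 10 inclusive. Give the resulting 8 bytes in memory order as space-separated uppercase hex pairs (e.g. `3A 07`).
89 A7 67 A6 F2 3F 70 C8

line 7 (subi): pack op=0x29:6|rd=14:4|imm=9:6 = 0xa789; little→ 89 a7
line 8 (subi): pack op=0x29:6|rd=9:4|imm=39:6 = 0xa667; little→ 67 a6
line 9 (bnz): pack op=0xf:6|imm=-14:10 = 0x3ff2; little→ f2 3f
line 10 (bor): pack op=0x32:6|rd=1:4|rs=12:4|pad=0:2 = 0xc870; little→ 70 c8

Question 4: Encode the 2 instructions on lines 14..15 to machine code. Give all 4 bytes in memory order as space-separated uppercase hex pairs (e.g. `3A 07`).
L14: bor op=0x32:6|rd=2:4|rs=13:4|pad=0:2 ⇒ 0xc8b4 ⇒ little b4 c8
L15: bor op=0x32:6|rd=15:4|rs=12:4|pad=0:2 ⇒ 0xcbf0 ⇒ little f0 cb

B4 C8 F0 CB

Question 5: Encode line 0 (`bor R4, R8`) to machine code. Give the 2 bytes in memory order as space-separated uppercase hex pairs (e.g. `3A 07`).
20 C9

line 0 (bor): pack op=0x32:6|rd=4:4|rs=8:4|pad=0:2 = 0xc920; little→ 20 c9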